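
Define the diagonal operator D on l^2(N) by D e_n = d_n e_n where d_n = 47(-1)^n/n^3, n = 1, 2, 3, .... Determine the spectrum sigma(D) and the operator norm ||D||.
sigma(D) = {47(-1)^n/n^3 : n ≥ 1} ∪ {0}; ||D|| = 47

A bounded diagonal operator on l^2 with diagonal entries d_n has spectrum equal to the closure of {d_n : n ≥ 1}: every d_n is an eigenvalue (with eigenvector e_n), so {d_n} ⊂ sigma(D); the spectrum is closed, so its closure is too; and for lambda not in the closure, (D - lambda I) has bounded inverse (the diagonal entries 1/(d_n - lambda) are bounded). For our sequence d_n = 47(-1)^n/n^3, n = 1, 2, 3, ...:
  - {d_n} = {47(-1)^n/n^3 : n ≥ 1}; the only limit point is 0
  - closure = {47(-1)^n/n^3 : n ≥ 1} ∪ {0}
For the norm: a diagonal operator has ||D|| = sup_n |d_n|. Here |d_n| = 47/n^3 is decreasing, so sup_n |d_n| = |d_1| = 47. So ||D|| = 47.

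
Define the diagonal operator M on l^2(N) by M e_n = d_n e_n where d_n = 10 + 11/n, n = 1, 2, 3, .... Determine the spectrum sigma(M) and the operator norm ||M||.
sigma(M) = {10 + 11/n : n ≥ 1} ∪ {10}; ||M|| = 21

A bounded diagonal operator on l^2 with diagonal entries d_n has spectrum equal to the closure of {d_n : n ≥ 1}: every d_n is an eigenvalue (with eigenvector e_n), so {d_n} ⊂ sigma(M); the spectrum is closed, so its closure is too; and for lambda not in the closure, (M - lambda I) has bounded inverse (the diagonal entries 1/(d_n - lambda) are bounded). For our sequence d_n = 10 + 11/n, n = 1, 2, 3, ...:
  - {d_n} = {10 + 11/n : n ≥ 1}; the only limit point is 10
  - closure = {10 + 11/n : n ≥ 1} ∪ {10}
For the norm: a diagonal operator has ||M|| = sup_n |d_n|. Here d_n = 10 + 11/n is positive and decreasing, so sup_n |d_n| = d_1 = 10 + 11 = 21. So ||M|| = 21.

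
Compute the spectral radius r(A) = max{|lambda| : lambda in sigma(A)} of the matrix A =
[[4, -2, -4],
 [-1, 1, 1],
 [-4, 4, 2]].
r(A) ≈ 7.9437

The eigenvalues of A are the roots of its characteristic polynomial. With M = A (coefficients from the trace, the sum of principal 2x2 minors, and det A):
  p(λ) = det(λ I - M) = λ^3 - 7λ^2 - 8λ + 4.
No integer candidate from the rational root theorem (±divisors of 4) is a root, so the roots are irrational. The cubic discriminant is Δ = 14272 > 0, so there are three distinct real roots. p(-2) = -16 and p(-1) = 4 have opposite signs, so a root lies in (-2, -1); Newton's method refines it to λ ≈ -1.324. p(0) = 4 and p(1) = -10 have opposite signs, so a root lies in (0, 1); Newton's method refines it to λ ≈ 0.3803. p(7) = -52 and p(8) = 4 have opposite signs, so a root lies in (7, 8); Newton's method refines it to λ ≈ 7.9437. Check (Vieta): the three roots sum to 7, matching tr M = 7.
Thus the eigenvalues (to 4 decimals) are -1.324 (modulus 1.324); 0.3803 (modulus 0.3803); 7.9437 (modulus 7.9437). The spectral radius is the largest modulus: r(A) ≈ 7.9437. (Cross-check: r(A) ≤ ||A||_2 ≈ 8.4228; equality holds whenever A is normal, though it can also hold for some non-normal A.)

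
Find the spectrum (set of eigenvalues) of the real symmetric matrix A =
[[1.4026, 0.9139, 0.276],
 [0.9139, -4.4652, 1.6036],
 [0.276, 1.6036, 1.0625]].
sigma(A) ≈ {-5, 1, 2}

A is real symmetric, so its spectrum consists of real eigenvalues. Expanding the characteristic polynomial of the displayed matrix gives
  det(λ I - A) = p(λ) = λ^3 + (2)λ^2 + (-13)λ + (10).
Solving p(λ) = 0 yields eigenvalues ≈ -5, 1, 2. (A is shown rounded to 4 decimals, so these recover the underlying integer eigenvalues to within that precision.)
Verification: the trace of A = -2 equals the sum of eigenvalues -2, and det(A) ≈ -9.9995 matches the eigenvalue product -10.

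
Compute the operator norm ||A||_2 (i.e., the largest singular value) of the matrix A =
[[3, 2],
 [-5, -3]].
||A||_2 = sqrt((47 + sqrt(2205))/2) ≈ 6.8541 (= sqrt(largest eigenvalue of A^T A))

||A||_2 = sigma_max(A) = sqrt(lambda_max(A^T A)). Form the symmetric matrix M = A^T A =
[[34, 21],
 [21, 13]].
Its characteristic polynomial (trace, determinant of M give the coefficients) is
  p(λ) = det(λ I - M) = λ^2 - 47λ + 1.
For λ^2 - 47λ + 1 the discriminant is 2205. It is nonnegative but not a perfect square, so the roots are real and irrational: λ = (47 ± sqrt(2205))/2 ≈ 46.9787, 0.0213.
So the eigenvalues of A^T A are ≈ 0.0213, 46.9787 (all ≥ 0, as they must be for A^T A). The largest is λ_max = (47 + sqrt(2205))/2 ≈ 46.9787, hence ||A||_2 = sqrt(λ_max) = sqrt((47 + sqrt(2205))/2) ≈ 6.8541.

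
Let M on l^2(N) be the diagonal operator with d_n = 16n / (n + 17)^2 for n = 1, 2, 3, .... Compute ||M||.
||M|| = 4/17 (attained at n = 17)

For M diagonal, ||M|| = sup_n |d_n|. Treat f(x) = 16x / (x + 17)^2 for real x > 0. By the quotient rule, f'(x) = 16(17 - x)/(x + 17)^3, which is positive for x < 17 and negative for x > 17. So f has a unique maximum at x = 17, and since 17 is a positive integer, the supremum over n ≥ 1 is attained at n = 17: d_17 = 16·17/(17 + 17)^2 = 16·17/1156 = 4/17. Hence ||M|| = 4/17.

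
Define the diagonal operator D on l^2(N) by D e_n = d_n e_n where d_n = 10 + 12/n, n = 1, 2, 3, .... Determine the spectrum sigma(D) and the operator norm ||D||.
sigma(D) = {10 + 12/n : n ≥ 1} ∪ {10}; ||D|| = 22

A bounded diagonal operator on l^2 with diagonal entries d_n has spectrum equal to the closure of {d_n : n ≥ 1}: every d_n is an eigenvalue (with eigenvector e_n), so {d_n} ⊂ sigma(D); the spectrum is closed, so its closure is too; and for lambda not in the closure, (D - lambda I) has bounded inverse (the diagonal entries 1/(d_n - lambda) are bounded). For our sequence d_n = 10 + 12/n, n = 1, 2, 3, ...:
  - {d_n} = {10 + 12/n : n ≥ 1}; the only limit point is 10
  - closure = {10 + 12/n : n ≥ 1} ∪ {10}
For the norm: a diagonal operator has ||D|| = sup_n |d_n|. Here d_n = 10 + 12/n is positive and decreasing, so sup_n |d_n| = d_1 = 10 + 12 = 22. So ||D|| = 22.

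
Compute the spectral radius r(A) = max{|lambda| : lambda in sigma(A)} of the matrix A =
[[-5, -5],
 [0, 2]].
r(A) = 5

The eigenvalues of A are the roots of its characteristic polynomial. With M = A (coefficients from the trace and determinant):
  p(λ) = det(λ I - M) = λ^2 + 3λ - 10.
For λ^2 + 3λ - 10 the discriminant is 49. It is a perfect square (7^2), so the roots are rational: λ = (-3 ± 7)/2 = 2, -5.
Thus the eigenvalues (to 4 decimals) are 2 (modulus 2); -5 (modulus 5). The spectral radius is the largest modulus: r(A) = 5. (Cross-check: r(A) ≤ ||A||_2 ≈ 7.2166; equality holds whenever A is normal, though it can also hold for some non-normal A.)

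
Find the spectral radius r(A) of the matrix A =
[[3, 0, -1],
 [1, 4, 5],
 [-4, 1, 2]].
r(A) ≈ 5.8741

The eigenvalues of A are the roots of its characteristic polynomial. With M = A (coefficients from the trace, the sum of principal 2x2 minors, and det A):
  p(λ) = det(λ I - M) = λ^3 - 9λ^2 + 17λ + 8.
No integer candidate from the rational root theorem (±divisors of 8) is a root, so the roots are irrational. The cubic discriminant is Δ = 3325 > 0, so there are three distinct real roots. p(-1) = -19 and p(0) = 8 have opposite signs, so a root lies in (-1, 0); Newton's method refines it to λ ≈ -0.3876. p(3) = 5 and p(4) = -4 have opposite signs, so a root lies in (3, 4); Newton's method refines it to λ ≈ 3.5135. p(5) = -7 and p(6) = 2 have opposite signs, so a root lies in (5, 6); Newton's method refines it to λ ≈ 5.8741. Check (Vieta): the three roots sum to 9, matching tr M = 9.
Thus the eigenvalues (to 4 decimals) are -0.3876 (modulus 0.3876); 3.5135 (modulus 3.5135); 5.8741 (modulus 5.8741). The spectral radius is the largest modulus: r(A) ≈ 5.8741. (Cross-check: r(A) ≤ ||A||_2 ≈ 6.894; equality holds whenever A is normal, though it can also hold for some non-normal A.)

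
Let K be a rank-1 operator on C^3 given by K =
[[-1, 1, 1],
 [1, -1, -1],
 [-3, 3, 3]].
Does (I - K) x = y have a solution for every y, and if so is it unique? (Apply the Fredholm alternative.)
(I - K) is singular (det(I - K) = 0, i.e. 1 ∈ sigma(K)). (I - K) x = y is solvable iff y ⊥ ker((I - K)^*) = span{(-1, 1, 1)}, i.e. iff -y_1 + y_2 + y_3 = 0. When solvable, the solutions are x = y + c·(1, -1, 3), c arbitrary (ker(I - K) = span{(1, -1, 3)}, dimension 1).

K has rank 1, so it is an outer product K = u v^T: every row of K is a multiple of one row vector. Reading off the entries, u = (1, -1, 3) and v = (-1, 1, 1) (row i of K equals u_i·v^T). A rank-one matrix u v^T satisfies K u = u (v·u) and kills the (2)-dimensional subspace v^⊥, so its characteristic polynomial is lambda^2 (lambda - v·u) with v·u = tr K = 1. Hence the eigenvalues of I - K are 1 (multiplicity 2) and 1 - (1) = 0, so det(I - K) = 0. (Direct check: I - K =
[[2, -1, -1],
 [-1, 2, 1],
 [3, -3, -2]]
has determinant 0.) So 1 is an eigenvalue of K and (I - K) is not invertible. The finite-dimensional Fredholm alternative says: either (I - K) is invertible, or ker(I - K) ≠ {0} and then range(I - K) = ker((I - K)^*)^⊥, with dim ker(I - K) = dim ker((I - K)^*). We are in the second case, so we need both kernels. Kernel of I - K: (I - K) u = u - u (v·u) = u - u = 0, so ker(I - K) = span{u} = span{(1, -1, 3)} (it is exactly 1-dimensional because rank(I - K) = 2). Kernel of the adjoint: K is real, so (I - K)^* = I - K^T = I - v u^T, and (I - v u^T) v = v - v (u·v) = 0; hence ker((I - K)^*) = span{v} = span{(-1, 1, 1)}. Therefore (I - K) x = y is solvable iff <y, v> = 0, i.e. iff -y_1 + y_2 + y_3 = 0. When this holds, K y = u (v·y) = 0, so (I - K) y = y and x = y is a particular solution; the full solution set is the line x = y + c·u = y + c·(1, -1, 3), c ∈ C.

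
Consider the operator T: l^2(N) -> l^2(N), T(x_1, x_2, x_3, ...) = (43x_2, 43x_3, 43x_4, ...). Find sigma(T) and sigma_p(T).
sigma(T) = closed disk {z in C : |z| ≤ 43}; sigma_p(T) = open disk {z in C : |z| < 43}

Note T = 43·V where V is the unit left shift (V x)_k = x_{k+1}; so sigma(T) = 43·sigma(V) and ||T|| = 43||V||. ||T x||^2 = 1849sum_{k≥2} |x_k|^2 ≤ 1849||x||^2, with equality on {x : x_1 = 0}, so ||T|| = 43. For any lambda with |lambda| < 43, set r = lambda/43 (|r| < 1); the vector x = (1, r, r^2, ...) is in l^2 and satisfies T x = 43(r, r^2, ...) = lambda x, so lambda is an eigenvalue. On the boundary |lambda| = 43 the geometric series diverges, so no l^2 eigenvector exists, but these lambda lie in the approximate point spectrum. Hence sigma(T) is the closed disk of radius 43 and sigma_p(T) is the open disk.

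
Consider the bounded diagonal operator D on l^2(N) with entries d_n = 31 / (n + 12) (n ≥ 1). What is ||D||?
||D|| = 31/13 (attained at n = 1)

For D diagonal, ||D|| = sup_n |d_n| = sup_n 31/(n + 12). This is positive and strictly decreasing in n, so the supremum is attained at n = 1: d_1 = 31/(1 + 12) = 31/13. Hence ||D|| = 31/13.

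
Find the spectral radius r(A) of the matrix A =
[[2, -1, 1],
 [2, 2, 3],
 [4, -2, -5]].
r(A) ≈ 5.0374

The eigenvalues of A are the roots of its characteristic polynomial. With M = A (coefficients from the trace, the sum of principal 2x2 minors, and det A):
  p(λ) = det(λ I - M) = λ^3 + λ^2 - 12λ + 42.
No integer candidate from the rational root theorem (±divisors of 42) is a root, so the roots are irrational. The cubic discriminant is Δ = -49812 < 0, so there is one real root and a complex-conjugate pair. p(-6) = -66 and p(-5) = 2 have opposite signs, so a root lies in (-6, -5); Newton's method refines it to λ ≈ -5.0374. Dividing out (λ - (-5.0374)) leaves approximately λ^2 - 4.0374λ + 8.3377. For λ^2 - 4.0374λ + 8.3377 the discriminant is -17.0504. It is negative, so the remaining roots are the complex-conjugate pair λ ≈ 2.0187 ± 2.0646i. Their product equals the constant term, so |λ|^2 ≈ 8.3377 and |λ| ≈ 2.8875.
Thus the eigenvalues (to 4 decimals) are -5.0374 (modulus 5.0374); 2.0187 ± 2.0646i (modulus 2.8875). The spectral radius is the largest modulus: r(A) ≈ 5.0374. (Cross-check: r(A) ≤ ||A||_2 ≈ 7.0023; equality holds whenever A is normal, though it can also hold for some non-normal A.)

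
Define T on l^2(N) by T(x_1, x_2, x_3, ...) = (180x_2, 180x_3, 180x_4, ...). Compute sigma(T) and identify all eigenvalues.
sigma(T) = closed disk {z in C : |z| ≤ 180}; sigma_p(T) = open disk {z in C : |z| < 180}

Note T = 180·V where V is the unit left shift (V x)_k = x_{k+1}; so sigma(T) = 180·sigma(V) and ||T|| = 180||V||. ||T x||^2 = 32400sum_{k≥2} |x_k|^2 ≤ 32400||x||^2, with equality on {x : x_1 = 0}, so ||T|| = 180. For any lambda with |lambda| < 180, set r = lambda/180 (|r| < 1); the vector x = (1, r, r^2, ...) is in l^2 and satisfies T x = 180(r, r^2, ...) = lambda x, so lambda is an eigenvalue. On the boundary |lambda| = 180 the geometric series diverges, so no l^2 eigenvector exists, but these lambda lie in the approximate point spectrum. Hence sigma(T) is the closed disk of radius 180 and sigma_p(T) is the open disk.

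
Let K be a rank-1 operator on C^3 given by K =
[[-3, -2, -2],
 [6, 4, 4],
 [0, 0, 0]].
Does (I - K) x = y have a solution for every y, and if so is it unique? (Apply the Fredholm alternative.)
(I - K) is singular (det(I - K) = 0, i.e. 1 ∈ sigma(K)). (I - K) x = y is solvable iff y ⊥ ker((I - K)^*) = span{(-3, -2, -2)}, i.e. iff -3y_1 - 2y_2 - 2y_3 = 0. When solvable, the solutions are x = y + c·(1, -2, 0), c arbitrary (ker(I - K) = span{(1, -2, 0)}, dimension 1).

K has rank 1, so it is an outer product K = u v^T: every row of K is a multiple of one row vector. Reading off the entries, u = (1, -2, 0) and v = (-3, -2, -2) (row i of K equals u_i·v^T). A rank-one matrix u v^T satisfies K u = u (v·u) and kills the (2)-dimensional subspace v^⊥, so its characteristic polynomial is lambda^2 (lambda - v·u) with v·u = tr K = 1. Hence the eigenvalues of I - K are 1 (multiplicity 2) and 1 - (1) = 0, so det(I - K) = 0. (Direct check: I - K =
[[4, 2, 2],
 [-6, -3, -4],
 [0, 0, 1]]
has determinant 0.) So 1 is an eigenvalue of K and (I - K) is not invertible. The finite-dimensional Fredholm alternative says: either (I - K) is invertible, or ker(I - K) ≠ {0} and then range(I - K) = ker((I - K)^*)^⊥, with dim ker(I - K) = dim ker((I - K)^*). We are in the second case, so we need both kernels. Kernel of I - K: (I - K) u = u - u (v·u) = u - u = 0, so ker(I - K) = span{u} = span{(1, -2, 0)} (it is exactly 1-dimensional because rank(I - K) = 2). Kernel of the adjoint: K is real, so (I - K)^* = I - K^T = I - v u^T, and (I - v u^T) v = v - v (u·v) = 0; hence ker((I - K)^*) = span{v} = span{(-3, -2, -2)}. Therefore (I - K) x = y is solvable iff <y, v> = 0, i.e. iff -3y_1 - 2y_2 - 2y_3 = 0. When this holds, K y = u (v·y) = 0, so (I - K) y = y and x = y is a particular solution; the full solution set is the line x = y + c·u = y + c·(1, -2, 0), c ∈ C.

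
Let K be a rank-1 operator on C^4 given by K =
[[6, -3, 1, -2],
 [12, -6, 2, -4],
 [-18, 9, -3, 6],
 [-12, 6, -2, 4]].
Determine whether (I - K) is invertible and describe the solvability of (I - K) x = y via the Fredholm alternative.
(I - K) is singular (det(I - K) = 0, i.e. 1 ∈ sigma(K)). (I - K) x = y is solvable iff y ⊥ ker((I - K)^*) = span{(6, -3, 1, -2)}, i.e. iff 6y_1 - 3y_2 + y_3 - 2y_4 = 0. When solvable, the solutions are x = y + c·(1, 2, -3, -2), c arbitrary (ker(I - K) = span{(1, 2, -3, -2)}, dimension 1).

K has rank 1, so it is an outer product K = u v^T: every row of K is a multiple of one row vector. Reading off the entries, u = (1, 2, -3, -2) and v = (6, -3, 1, -2) (row i of K equals u_i·v^T). A rank-one matrix u v^T satisfies K u = u (v·u) and kills the (3)-dimensional subspace v^⊥, so its characteristic polynomial is lambda^3 (lambda - v·u) with v·u = tr K = 1. Hence the eigenvalues of I - K are 1 (multiplicity 3) and 1 - (1) = 0, so det(I - K) = 0. (Direct check: I - K =
[[-5, 3, -1, 2],
 [-12, 7, -2, 4],
 [18, -9, 4, -6],
 [12, -6, 2, -3]]
has determinant 0.) So 1 is an eigenvalue of K and (I - K) is not invertible. The finite-dimensional Fredholm alternative says: either (I - K) is invertible, or ker(I - K) ≠ {0} and then range(I - K) = ker((I - K)^*)^⊥, with dim ker(I - K) = dim ker((I - K)^*). We are in the second case, so we need both kernels. Kernel of I - K: (I - K) u = u - u (v·u) = u - u = 0, so ker(I - K) = span{u} = span{(1, 2, -3, -2)} (it is exactly 1-dimensional because rank(I - K) = 3). Kernel of the adjoint: K is real, so (I - K)^* = I - K^T = I - v u^T, and (I - v u^T) v = v - v (u·v) = 0; hence ker((I - K)^*) = span{v} = span{(6, -3, 1, -2)}. Therefore (I - K) x = y is solvable iff <y, v> = 0, i.e. iff 6y_1 - 3y_2 + y_3 - 2y_4 = 0. When this holds, K y = u (v·y) = 0, so (I - K) y = y and x = y is a particular solution; the full solution set is the line x = y + c·u = y + c·(1, 2, -3, -2), c ∈ C.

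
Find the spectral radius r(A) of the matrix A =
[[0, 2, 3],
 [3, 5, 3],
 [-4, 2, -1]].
r(A) ≈ 6.3033

The eigenvalues of A are the roots of its characteristic polynomial. With M = A (coefficients from the trace, the sum of principal 2x2 minors, and det A):
  p(λ) = det(λ I - M) = λ^3 - 4λ^2 - 5λ - 60.
No integer candidate from the rational root theorem (±divisors of 60) is a root, so the roots are irrational. The cubic discriminant is Δ = -133260 < 0, so there is one real root and a complex-conjugate pair. p(6) = -18 and p(7) = 52 have opposite signs, so a root lies in (6, 7); Newton's method refines it to λ ≈ 6.3033. Dividing out (λ - (6.3033)) leaves approximately λ^2 + 2.3033λ + 9.5188. For λ^2 + 2.3033λ + 9.5188 the discriminant is -32.7696. It is negative, so the remaining roots are the complex-conjugate pair λ ≈ -1.1517 ± 2.8622i. Their product equals the constant term, so |λ|^2 ≈ 9.5188 and |λ| ≈ 3.0852.
Thus the eigenvalues (to 4 decimals) are 6.3033 (modulus 6.3033); -1.1517 ± 2.8622i (modulus 3.0852). The spectral radius is the largest modulus: r(A) ≈ 6.3033. (Cross-check: r(A) ≤ ||A||_2 ≈ 7.2616; equality holds whenever A is normal, though it can also hold for some non-normal A.)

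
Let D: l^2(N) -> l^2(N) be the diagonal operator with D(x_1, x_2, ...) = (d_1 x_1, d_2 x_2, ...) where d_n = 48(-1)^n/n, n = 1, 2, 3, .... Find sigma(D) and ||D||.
sigma(D) = {48(-1)^n/n : n ≥ 1} ∪ {0}; ||D|| = 48

A bounded diagonal operator on l^2 with diagonal entries d_n has spectrum equal to the closure of {d_n : n ≥ 1}: every d_n is an eigenvalue (with eigenvector e_n), so {d_n} ⊂ sigma(D); the spectrum is closed, so its closure is too; and for lambda not in the closure, (D - lambda I) has bounded inverse (the diagonal entries 1/(d_n - lambda) are bounded). For our sequence d_n = 48(-1)^n/n, n = 1, 2, 3, ...:
  - {d_n} = {48(-1)^n/n : n ≥ 1}; the only limit point is 0
  - closure = {48(-1)^n/n : n ≥ 1} ∪ {0}
For the norm: a diagonal operator has ||D|| = sup_n |d_n|. Here |d_n| = 48/n is decreasing, so sup_n |d_n| = |d_1| = 48. So ||D|| = 48.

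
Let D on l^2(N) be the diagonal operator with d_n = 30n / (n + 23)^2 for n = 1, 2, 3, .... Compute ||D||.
||D|| = 15/46 (attained at n = 23)

For D diagonal, ||D|| = sup_n |d_n|. Treat f(x) = 30x / (x + 23)^2 for real x > 0. By the quotient rule, f'(x) = 30(23 - x)/(x + 23)^3, which is positive for x < 23 and negative for x > 23. So f has a unique maximum at x = 23, and since 23 is a positive integer, the supremum over n ≥ 1 is attained at n = 23: d_23 = 30·23/(23 + 23)^2 = 30·23/2116 = 15/46. Hence ||D|| = 15/46.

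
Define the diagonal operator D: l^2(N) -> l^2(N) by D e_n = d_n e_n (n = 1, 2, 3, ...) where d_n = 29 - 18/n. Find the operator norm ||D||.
||D|| = 29

For a diagonal operator on l^2 with entries d_n, ||D|| = sup_n |d_n|. Here d_1 = 11, d_2 = 20, ..., and d_n = 29 - 18/n increases monotonically toward 29. All terms lie in [11, 29), so |d_n| = d_n and the supremum is the limit 29, which is not attained by any individual d_n. Hence ||D|| = 29.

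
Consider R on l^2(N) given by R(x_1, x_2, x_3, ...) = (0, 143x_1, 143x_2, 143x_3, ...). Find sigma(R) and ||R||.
sigma(R) = closed disk {z in C : |z| ≤ 143}; ||R|| = 143

Note R = 143·U where U is the unit right shift (U x)_k = x_{k-1} (with x_0 := 0); so ||R|| = 143||U|| and sigma(R) = 143·sigma(U). ||R x||^2 = sum_{k≥1} |143x_k|^2 = 20449||x||^2, so ||R|| = 143 and sigma(R) ⊂ {|z| ≤ 143}. For any |lambda| < 143, the equation (R - lambda I) x = 0 forces x_1 = 0, then 143x_k = lambda x_{k+1} ⇒ x = 0, so R has no eigenvalues. But (R - lambda I) is not surjective for |lambda| < 143: solving (R - lambda I) x = e_1 would require x_n proportional to (lambda/143)^(-n), which is not in l^2. So every |lambda| < 143 lies in the residual spectrum. The boundary |lambda| = 143 is in the approximate point spectrum (the spectrum is closed). Hence sigma(R) is the closed disk of radius 143.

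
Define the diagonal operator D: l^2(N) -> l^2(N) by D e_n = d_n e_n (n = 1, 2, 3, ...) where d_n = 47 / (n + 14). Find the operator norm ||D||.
||D|| = 47/15 (attained at n = 1)

For D diagonal, ||D|| = sup_n |d_n| = sup_n 47/(n + 14). This is positive and strictly decreasing in n, so the supremum is attained at n = 1: d_1 = 47/(1 + 14) = 47/15. Hence ||D|| = 47/15.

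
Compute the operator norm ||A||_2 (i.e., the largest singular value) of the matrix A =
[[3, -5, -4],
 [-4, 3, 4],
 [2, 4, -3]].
||A||_2 ≈ 9.4333 (= sqrt(largest eigenvalue of A^T A))

||A||_2 = sigma_max(A) = sqrt(lambda_max(A^T A)). Form the symmetric matrix M = A^T A =
[[29, -19, -34],
 [-19, 50, 20],
 [-34, 20, 41]].
Its characteristic polynomial (trace, sum of principal 2x2 minors, determinant of M give the coefficients) is
  p(λ) = det(λ I - M) = λ^3 - 120λ^2 + 2772λ - 1089.
No integer candidate from the rational root theorem (±divisors of 1089) is a root, so the roots are irrational. The cubic discriminant is Δ = 24410576421 > 0, so there are three distinct real roots. p(0) = -1089 and p(1) = 1564 have opposite signs, so a root lies in (0, 1); Newton's method refines it to λ ≈ 0.3998. p(30) = 1071 and p(31) = -686 have opposite signs, so a root lies in (30, 31); Newton's method refines it to λ ≈ 30.6134. p(88) = -4961 and p(89) = 68 have opposite signs, so a root lies in (88, 89); Newton's method refines it to λ ≈ 88.9869. Check (Vieta): the three roots sum to 120, matching tr M = 120.
So the eigenvalues of A^T A are ≈ 0.3998, 30.6134, 88.9869 (all ≥ 0, as they must be for A^T A). The largest is λ_max ≈ 88.9869, hence ||A||_2 = sqrt(λ_max) ≈ 9.4333.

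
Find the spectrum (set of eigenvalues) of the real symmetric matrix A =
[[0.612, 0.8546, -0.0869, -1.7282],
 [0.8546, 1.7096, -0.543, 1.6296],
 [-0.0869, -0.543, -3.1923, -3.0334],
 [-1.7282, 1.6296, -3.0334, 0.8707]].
sigma(A) ≈ {-5, -1, 2, 4}

A is real symmetric, so its spectrum consists of real eigenvalues. Expanding the characteristic polynomial of the displayed matrix gives
  det(λ I - A) = p(λ) = λ^4 + (0)λ^3 + (-23)λ^2 + (18)λ + (39.9966).
Solving p(λ) = 0 yields eigenvalues ≈ -5, -1, 2, 4. (A is shown rounded to 4 decimals, so these recover the underlying integer eigenvalues to within that precision.)
Verification: the trace of A = 0 equals the sum of eigenvalues 0, and det(A) ≈ 39.9966 matches the eigenvalue product 40.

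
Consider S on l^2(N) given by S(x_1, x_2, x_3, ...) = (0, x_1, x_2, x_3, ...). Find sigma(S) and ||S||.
sigma(S) = closed disk {z in C : |z| ≤ 1}; ||S|| = 1

S is the unit right shift on l^2(N). ||S x||^2 = sum_{k≥1} |x_k|^2 = ||x||^2, so ||S|| = 1 and sigma(S) ⊂ {|z| ≤ 1}. For any |lambda| < 1, the equation (S - lambda I) x = 0 forces x_1 = 0, then x_k = lambda x_{k+1} ⇒ x = 0, so S has no eigenvalues. But (S - lambda I) is not surjective for |lambda| < 1: solving (S - lambda I) x = e_1 would require x_n proportional to lambda^(-n), which is not in l^2. So every |lambda| < 1 lies in the residual spectrum. The boundary |lambda| = 1 is in the approximate point spectrum (the spectrum is closed). Hence sigma(S) is the closed disk of radius 1.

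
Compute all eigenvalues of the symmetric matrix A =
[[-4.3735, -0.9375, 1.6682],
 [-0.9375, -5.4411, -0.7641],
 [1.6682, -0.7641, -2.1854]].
sigma(A) ≈ {-6, -5, -1}

A is real symmetric, so its spectrum consists of real eigenvalues. Expanding the characteristic polynomial of the displayed matrix gives
  det(λ I - A) = p(λ) = λ^3 + (12)λ^2 + (41)λ + (29.999).
Solving p(λ) = 0 yields eigenvalues ≈ -6, -5, -1. (A is shown rounded to 4 decimals, so these recover the underlying integer eigenvalues to within that precision.)
Verification: the trace of A = -12 equals the sum of eigenvalues -12, and det(A) ≈ -29.9990 matches the eigenvalue product -30.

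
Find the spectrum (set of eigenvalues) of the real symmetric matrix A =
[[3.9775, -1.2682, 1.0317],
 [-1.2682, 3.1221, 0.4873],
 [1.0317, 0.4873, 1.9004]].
sigma(A) ≈ {1, 3, 5}

A is real symmetric, so its spectrum consists of real eigenvalues. Expanding the characteristic polynomial of the displayed matrix gives
  det(λ I - A) = p(λ) = λ^3 + (-9)λ^2 + (23)λ + (-15).
Solving p(λ) = 0 yields eigenvalues ≈ 1, 3, 5. (A is shown rounded to 4 decimals, so these recover the underlying integer eigenvalues to within that precision.)
Verification: the trace of A = 9 equals the sum of eigenvalues 9, and det(A) ≈ 15.0001 matches the eigenvalue product 15.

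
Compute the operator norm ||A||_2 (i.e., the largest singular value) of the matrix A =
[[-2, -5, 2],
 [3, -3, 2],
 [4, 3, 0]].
||A||_2 ≈ 7.3809 (= sqrt(largest eigenvalue of A^T A))

||A||_2 = sigma_max(A) = sqrt(lambda_max(A^T A)). Form the symmetric matrix M = A^T A =
[[29, 13, 2],
 [13, 43, -16],
 [2, -16, 8]].
Its characteristic polynomial (trace, sum of principal 2x2 minors, determinant of M give the coefficients) is
  p(λ) = det(λ I - M) = λ^3 - 80λ^2 + 1394λ - 196.
No integer candidate from the rational root theorem (±divisors of 196) is a root, so the roots are irrational. The cubic discriminant is Δ = 1592223792 > 0, so there are three distinct real roots. p(0) = -196 and p(1) = 1119 have opposite signs, so a root lies in (0, 1); Newton's method refines it to λ ≈ 0.1418. p(25) = 279 and p(26) = -456 have opposite signs, so a root lies in (25, 26); Newton's method refines it to λ ≈ 25.3808. p(54) = -736 and p(55) = 849 have opposite signs, so a root lies in (54, 55); Newton's method refines it to λ ≈ 54.4775. Check (Vieta): the three roots sum to 80, matching tr M = 80.
So the eigenvalues of A^T A are ≈ 0.1418, 25.3808, 54.4775 (all ≥ 0, as they must be for A^T A). The largest is λ_max ≈ 54.4775, hence ||A||_2 = sqrt(λ_max) ≈ 7.3809.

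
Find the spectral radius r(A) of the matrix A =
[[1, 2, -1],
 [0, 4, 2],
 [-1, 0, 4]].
r(A) ≈ 4.4126

The eigenvalues of A are the roots of its characteristic polynomial. With M = A (coefficients from the trace, the sum of principal 2x2 minors, and det A):
  p(λ) = det(λ I - M) = λ^3 - 9λ^2 + 23λ - 8.
No integer candidate from the rational root theorem (±divisors of 8) is a root, so the roots are irrational. The cubic discriminant is Δ = -1067 < 0, so there is one real root and a complex-conjugate pair. p(0) = -8 and p(1) = 7 have opposite signs, so a root lies in (0, 1); Newton's method refines it to λ ≈ 0.4109. Dividing out (λ - (0.4109)) leaves approximately λ^2 - 8.5891λ + 19.471. For λ^2 - 8.5891λ + 19.471 the discriminant is -4.1108. It is negative, so the remaining roots are the complex-conjugate pair λ ≈ 4.2946 ± 1.0138i. Their product equals the constant term, so |λ|^2 ≈ 19.471 and |λ| ≈ 4.4126.
Thus the eigenvalues (to 4 decimals) are 0.4109 (modulus 0.4109); 4.2946 ± 1.0138i (modulus 4.4126). The spectral radius is the largest modulus: r(A) ≈ 4.4126. (Cross-check: r(A) ≤ ||A||_2 ≈ 5.1728; equality holds whenever A is normal, though it can also hold for some non-normal A.)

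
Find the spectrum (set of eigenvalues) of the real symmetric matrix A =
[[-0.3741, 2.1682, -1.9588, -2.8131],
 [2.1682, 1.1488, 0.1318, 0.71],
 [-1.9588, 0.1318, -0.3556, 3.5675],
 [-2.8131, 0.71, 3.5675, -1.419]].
sigma(A) ≈ {-5, -3, 2, 5}

A is real symmetric, so its spectrum consists of real eigenvalues. Expanding the characteristic polynomial of the displayed matrix gives
  det(λ I - A) = p(λ) = λ^4 + (1)λ^3 + (-31)λ^2 + (-24.9982)λ + (150).
Solving p(λ) = 0 yields eigenvalues ≈ -5, -3, 2, 5. (A is shown rounded to 4 decimals, so these recover the underlying integer eigenvalues to within that precision.)
Verification: the trace of A = -1 equals the sum of eigenvalues -1, and det(A) ≈ 149.9990 matches the eigenvalue product 150.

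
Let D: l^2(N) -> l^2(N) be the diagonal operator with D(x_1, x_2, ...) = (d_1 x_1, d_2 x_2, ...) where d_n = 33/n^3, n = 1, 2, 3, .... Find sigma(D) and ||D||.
sigma(D) = {33/n^3 : n ≥ 1} ∪ {0}; ||D|| = 33

A bounded diagonal operator on l^2 with diagonal entries d_n has spectrum equal to the closure of {d_n : n ≥ 1}: every d_n is an eigenvalue (with eigenvector e_n), so {d_n} ⊂ sigma(D); the spectrum is closed, so its closure is too; and for lambda not in the closure, (D - lambda I) has bounded inverse (the diagonal entries 1/(d_n - lambda) are bounded). For our sequence d_n = 33/n^3, n = 1, 2, 3, ...:
  - {d_n} = {33/n^3 : n ≥ 1}; the only limit point is 0
  - closure = {33/n^3 : n ≥ 1} ∪ {0}
For the norm: a diagonal operator has ||D|| = sup_n |d_n|. Here d_n = 33/n^3 is positive and decreasing, so sup_n |d_n| = d_1 = 33. So ||D|| = 33.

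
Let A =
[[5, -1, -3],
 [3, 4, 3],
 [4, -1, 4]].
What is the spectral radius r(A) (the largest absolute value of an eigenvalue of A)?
r(A) = sqrt(38) ≈ 6.1644

The eigenvalues of A are the roots of its characteristic polynomial. With M = A (coefficients from the trace, the sum of principal 2x2 minors, and det A):
  p(λ) = det(λ I - M) = λ^3 - 13λ^2 + 74λ - 152.
By the rational root theorem any rational root is an integer divisor of 152. Testing λ = 4: p(4) = 64 - 208 + 296 - 152 = 0, so λ = 4 is a root. Dividing out (λ - 4) leaves p(λ) = (λ - 4)(λ^2 - 9λ + 38). For λ^2 - 9λ + 38 the discriminant is -71. It is negative, so the roots are the complex-conjugate pair λ = 9/2 ± (sqrt(71)/2) i ≈ 4.5 ± 4.2131i. For a conjugate pair the product of the roots equals the constant term, so |λ|^2 = 38 and |λ| = sqrt(38) ≈ 6.1644.
Thus the eigenvalues (to 4 decimals) are 4.5 ± 4.2131i (modulus 6.1644); 4 (modulus 4). The spectral radius is the largest modulus: r(A) = sqrt(38) ≈ 6.1644. (Cross-check: r(A) ≤ ||A||_2 ≈ 7.5081; equality holds whenever A is normal, though it can also hold for some non-normal A.)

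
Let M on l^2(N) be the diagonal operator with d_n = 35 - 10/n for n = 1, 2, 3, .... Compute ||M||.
||M|| = 35

For a diagonal operator on l^2 with entries d_n, ||M|| = sup_n |d_n|. Here d_1 = 25, d_2 = 30, ..., and d_n = 35 - 10/n increases monotonically toward 35. All terms lie in [25, 35), so |d_n| = d_n and the supremum is the limit 35, which is not attained by any individual d_n. Hence ||M|| = 35.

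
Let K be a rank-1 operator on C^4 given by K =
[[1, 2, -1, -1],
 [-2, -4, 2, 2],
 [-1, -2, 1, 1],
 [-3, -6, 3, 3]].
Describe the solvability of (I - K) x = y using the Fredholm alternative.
(I - K) is singular (det(I - K) = 0, i.e. 1 ∈ sigma(K)). (I - K) x = y is solvable iff y ⊥ ker((I - K)^*) = span{(1, 2, -1, -1)}, i.e. iff y_1 + 2y_2 - y_3 - y_4 = 0. When solvable, the solutions are x = y + c·(1, -2, -1, -3), c arbitrary (ker(I - K) = span{(1, -2, -1, -3)}, dimension 1).

K has rank 1, so it is an outer product K = u v^T: every row of K is a multiple of one row vector. Reading off the entries, u = (1, -2, -1, -3) and v = (1, 2, -1, -1) (row i of K equals u_i·v^T). A rank-one matrix u v^T satisfies K u = u (v·u) and kills the (3)-dimensional subspace v^⊥, so its characteristic polynomial is lambda^3 (lambda - v·u) with v·u = tr K = 1. Hence the eigenvalues of I - K are 1 (multiplicity 3) and 1 - (1) = 0, so det(I - K) = 0. (Direct check: I - K =
[[0, -2, 1, 1],
 [2, 5, -2, -2],
 [1, 2, 0, -1],
 [3, 6, -3, -2]]
has determinant 0.) So 1 is an eigenvalue of K and (I - K) is not invertible. The finite-dimensional Fredholm alternative says: either (I - K) is invertible, or ker(I - K) ≠ {0} and then range(I - K) = ker((I - K)^*)^⊥, with dim ker(I - K) = dim ker((I - K)^*). We are in the second case, so we need both kernels. Kernel of I - K: (I - K) u = u - u (v·u) = u - u = 0, so ker(I - K) = span{u} = span{(1, -2, -1, -3)} (it is exactly 1-dimensional because rank(I - K) = 3). Kernel of the adjoint: K is real, so (I - K)^* = I - K^T = I - v u^T, and (I - v u^T) v = v - v (u·v) = 0; hence ker((I - K)^*) = span{v} = span{(1, 2, -1, -1)}. Therefore (I - K) x = y is solvable iff <y, v> = 0, i.e. iff y_1 + 2y_2 - y_3 - y_4 = 0. When this holds, K y = u (v·y) = 0, so (I - K) y = y and x = y is a particular solution; the full solution set is the line x = y + c·u = y + c·(1, -2, -1, -3), c ∈ C.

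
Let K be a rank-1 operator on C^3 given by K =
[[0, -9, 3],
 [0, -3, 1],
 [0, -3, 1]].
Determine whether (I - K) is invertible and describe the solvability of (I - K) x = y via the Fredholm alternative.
(I - K) is invertible (det(I - K) = 3 ≠ 0), so for every y in C^3 the equation (I - K) x = y has a unique solution.

K has rank 1, so it is an outer product K = u v^T: every row of K is a multiple of one row vector. Reading off the entries, u = (3, 1, 1) and v = (0, -3, 1) (row i of K equals u_i·v^T). A rank-one matrix u v^T satisfies K u = u (v·u) and kills the (2)-dimensional subspace v^⊥, so its characteristic polynomial is lambda^2 (lambda - v·u) with v·u = tr K = -2. Hence the eigenvalues of I - K are 1 (multiplicity 2) and 1 - (-2) = 3, so det(I - K) = 3. (Direct check: I - K =
[[1, 9, -3],
 [0, 4, -1],
 [0, 3, 0]]
has determinant 3.) The finite-dimensional Fredholm alternative says: either (I - K) is invertible, or ker(I - K) ≠ {0} and then range(I - K) = ker((I - K)^*)^⊥, with dim ker(I - K) = dim ker((I - K)^*). Since det(I - K) ≠ 0, 1 is not an eigenvalue of K and ker(I - K) = {0}, so we are in the first case: for every y there is a unique x = (I - K)^(-1) y. Explicitly, by the Sherman–Morrison formula, (I - u v^T)^(-1) = I + u v^T/(1 - v·u), i.e. (I - K)^(-1) = I + K/(3).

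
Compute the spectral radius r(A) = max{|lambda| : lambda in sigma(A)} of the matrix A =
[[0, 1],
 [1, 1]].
r(A) = (1 + sqrt(5))/2 ≈ 1.618

The eigenvalues of A are the roots of its characteristic polynomial. With M = A (coefficients from the trace and determinant):
  p(λ) = det(λ I - M) = λ^2 - λ - 1.
For λ^2 - λ - 1 the discriminant is 5. It is nonnegative but not a perfect square, so the roots are real and irrational: λ = (1 ± sqrt(5))/2 ≈ 1.618, -0.618.
Thus the eigenvalues (to 4 decimals) are 1.618 (modulus 1.618); -0.618 (modulus 0.618). The spectral radius is the largest modulus: r(A) = (1 + sqrt(5))/2 ≈ 1.618. (Cross-check: r(A) ≤ ||A||_2 ≈ 1.618; equality holds whenever A is normal, though it can also hold for some non-normal A.)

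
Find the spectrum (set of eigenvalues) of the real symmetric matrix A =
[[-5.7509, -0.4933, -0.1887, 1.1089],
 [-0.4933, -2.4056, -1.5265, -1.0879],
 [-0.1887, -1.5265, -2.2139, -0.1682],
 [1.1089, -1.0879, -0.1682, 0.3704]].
sigma(A) ≈ {-6, -4, -1, 1}

A is real symmetric, so its spectrum consists of real eigenvalues. Expanding the characteristic polynomial of the displayed matrix gives
  det(λ I - A) = p(λ) = λ^4 + (10)λ^3 + (23)λ^2 + (-10)λ + (-24).
Solving p(λ) = 0 yields eigenvalues ≈ -6, -4, -1, 1. (A is shown rounded to 4 decimals, so these recover the underlying integer eigenvalues to within that precision.)
Verification: the trace of A = -10 equals the sum of eigenvalues -10, and det(A) ≈ -23.9991 matches the eigenvalue product -24.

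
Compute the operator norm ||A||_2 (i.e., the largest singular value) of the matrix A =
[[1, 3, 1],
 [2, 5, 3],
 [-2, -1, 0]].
||A||_2 ≈ 7.137 (= sqrt(largest eigenvalue of A^T A))

||A||_2 = sigma_max(A) = sqrt(lambda_max(A^T A)). Form the symmetric matrix M = A^T A =
[[9, 15, 7],
 [15, 35, 18],
 [7, 18, 10]].
Its characteristic polynomial (trace, sum of principal 2x2 minors, determinant of M give the coefficients) is
  p(λ) = det(λ I - M) = λ^3 - 54λ^2 + 157λ - 49.
No integer candidate from the rational root theorem (±divisors of 49) is a root, so the roots are irrational. The cubic discriminant is Δ = 32946737 > 0, so there are three distinct real roots. p(0) = -49 and p(1) = 55 have opposite signs, so a root lies in (0, 1); Newton's method refines it to λ ≈ 0.3552. p(2) = 57 and p(3) = -37 have opposite signs, so a root lies in (2, 3); Newton's method refines it to λ ≈ 2.7082. p(50) = -2199 and p(51) = 155 have opposite signs, so a root lies in (50, 51); Newton's method refines it to λ ≈ 50.9366. Check (Vieta): the three roots sum to 54, matching tr M = 54.
So the eigenvalues of A^T A are ≈ 0.3552, 2.7082, 50.9366 (all ≥ 0, as they must be for A^T A). The largest is λ_max ≈ 50.9366, hence ||A||_2 = sqrt(λ_max) ≈ 7.137.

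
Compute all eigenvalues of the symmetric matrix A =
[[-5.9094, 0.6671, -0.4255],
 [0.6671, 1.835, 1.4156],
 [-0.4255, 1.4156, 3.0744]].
sigma(A) ≈ {-6, 1, 4}

A is real symmetric, so its spectrum consists of real eigenvalues. Expanding the characteristic polynomial of the displayed matrix gives
  det(λ I - A) = p(λ) = λ^3 + (1)λ^2 + (-26)λ + (24).
Solving p(λ) = 0 yields eigenvalues ≈ -6, 1, 4. (A is shown rounded to 4 decimals, so these recover the underlying integer eigenvalues to within that precision.)
Verification: the trace of A = -1 equals the sum of eigenvalues -1, and det(A) ≈ -24.0001 matches the eigenvalue product -24.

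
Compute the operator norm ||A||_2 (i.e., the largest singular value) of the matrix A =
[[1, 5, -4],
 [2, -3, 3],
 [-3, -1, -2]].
||A||_2 ≈ 7.7135 (= sqrt(largest eigenvalue of A^T A))

||A||_2 = sigma_max(A) = sqrt(lambda_max(A^T A)). Form the symmetric matrix M = A^T A =
[[14, 2, 8],
 [2, 35, -27],
 [8, -27, 29]].
Its characteristic polynomial (trace, sum of principal 2x2 minors, determinant of M give the coefficients) is
  p(λ) = det(λ I - M) = λ^3 - 78λ^2 + 1114λ - 784.
No integer candidate from the rational root theorem (±divisors of 784) is a root, so the roots are irrational. The cubic discriminant is Δ = 1741770608 > 0, so there are three distinct real roots. p(0) = -784 and p(1) = 253 have opposite signs, so a root lies in (0, 1); Newton's method refines it to λ ≈ 0.7419. p(17) = 525 and p(18) = -172 have opposite signs, so a root lies in (17, 18); Newton's method refines it to λ ≈ 17.7598. p(59) = -1197 and p(60) = 1256 have opposite signs, so a root lies in (59, 60); Newton's method refines it to λ ≈ 59.4982. Check (Vieta): the three roots sum to 78, matching tr M = 78.
So the eigenvalues of A^T A are ≈ 0.7419, 17.7598, 59.4982 (all ≥ 0, as they must be for A^T A). The largest is λ_max ≈ 59.4982, hence ||A||_2 = sqrt(λ_max) ≈ 7.7135.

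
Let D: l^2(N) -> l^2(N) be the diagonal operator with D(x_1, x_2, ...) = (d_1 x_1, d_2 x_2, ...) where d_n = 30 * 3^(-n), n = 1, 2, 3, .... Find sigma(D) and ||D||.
sigma(D) = {30 * 3^(-n) : n ≥ 1} ∪ {0}; ||D|| = 10

A bounded diagonal operator on l^2 with diagonal entries d_n has spectrum equal to the closure of {d_n : n ≥ 1}: every d_n is an eigenvalue (with eigenvector e_n), so {d_n} ⊂ sigma(D); the spectrum is closed, so its closure is too; and for lambda not in the closure, (D - lambda I) has bounded inverse (the diagonal entries 1/(d_n - lambda) are bounded). For our sequence d_n = 30 * 3^(-n), n = 1, 2, 3, ...:
  - {d_n} = {30 * 3^(-n) : n ≥ 1}; the only limit point is 0
  - closure = {30 * 3^(-n) : n ≥ 1} ∪ {0}
For the norm: a diagonal operator has ||D|| = sup_n |d_n|. Here d_n = 30 * 3^(-n) is positive and decreasing, so sup_n |d_n| = d_1 = 30/3 = 10. So ||D|| = 10.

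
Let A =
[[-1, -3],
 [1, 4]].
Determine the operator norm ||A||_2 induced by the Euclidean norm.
||A||_2 = sqrt((27 + sqrt(725))/2) ≈ 5.1926 (= sqrt(largest eigenvalue of A^T A))

||A||_2 = sigma_max(A) = sqrt(lambda_max(A^T A)). Form the symmetric matrix M = A^T A =
[[2, 7],
 [7, 25]].
Its characteristic polynomial (trace, determinant of M give the coefficients) is
  p(λ) = det(λ I - M) = λ^2 - 27λ + 1.
For λ^2 - 27λ + 1 the discriminant is 725. It is nonnegative but not a perfect square, so the roots are real and irrational: λ = (27 ± sqrt(725))/2 ≈ 26.9629, 0.0371.
So the eigenvalues of A^T A are ≈ 0.0371, 26.9629 (all ≥ 0, as they must be for A^T A). The largest is λ_max = (27 + sqrt(725))/2 ≈ 26.9629, hence ||A||_2 = sqrt(λ_max) = sqrt((27 + sqrt(725))/2) ≈ 5.1926.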